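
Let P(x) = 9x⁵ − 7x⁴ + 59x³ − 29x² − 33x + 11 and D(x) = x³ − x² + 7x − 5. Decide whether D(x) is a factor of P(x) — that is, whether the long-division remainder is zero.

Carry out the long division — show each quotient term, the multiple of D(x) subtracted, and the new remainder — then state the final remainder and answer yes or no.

Step 1: lead(9x⁵ − 7x⁴ + 59x³ − 29x² − 33x + 11) ÷ lead(D) = 9x⁵ ÷ x³ = 9x². Subtract (9x²)·D = 9x⁵ − 9x⁴ + 63x³ − 45x². Remainder: 2x⁴ − 4x³ + 16x² − 33x + 11.
Step 2: lead(2x⁴ − 4x³ + 16x² − 33x + 11) ÷ lead(D) = 2x⁴ ÷ x³ = 2x. Subtract (2x)·D = 2x⁴ − 2x³ + 14x² − 10x. Remainder: −2x³ + 2x² − 23x + 11.
Step 3: lead(−2x³ + 2x² − 23x + 11) ÷ lead(D) = −2x³ ÷ x³ = −2. Subtract (−2)·D = −2x³ + 2x² − 14x + 10. Remainder: −9x + 1.

R(x) = −9x + 1, so D(x) is not a factor of P(x). no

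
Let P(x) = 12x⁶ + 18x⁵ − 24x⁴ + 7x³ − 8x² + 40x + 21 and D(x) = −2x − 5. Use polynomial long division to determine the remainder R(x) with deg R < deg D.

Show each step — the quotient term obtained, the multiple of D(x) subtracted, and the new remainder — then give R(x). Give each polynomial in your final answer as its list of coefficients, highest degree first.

R = [-4]

Step 1: lead(12x⁶ + 18x⁵ − 24x⁴ + 7x³ − 8x² + 40x + 21) ÷ lead(D) = 12x⁶ ÷ −2x = −6x⁵. Subtract (−6x⁵)·D = 12x⁶ + 30x⁵. Remainder: −12x⁵ − 24x⁴ + 7x³ − 8x² + 40x + 21.
Step 2: lead(−12x⁵ − 24x⁴ + 7x³ − 8x² + 40x + 21) ÷ lead(D) = −12x⁵ ÷ −2x = 6x⁴. Subtract (6x⁴)·D = −12x⁵ − 30x⁴. Remainder: 6x⁴ + 7x³ − 8x² + 40x + 21.
Step 3: lead(6x⁴ + 7x³ − 8x² + 40x + 21) ÷ lead(D) = 6x⁴ ÷ −2x = −3x³. Subtract (−3x³)·D = 6x⁴ + 15x³. Remainder: −8x³ − 8x² + 40x + 21.
Step 4: lead(−8x³ − 8x² + 40x + 21) ÷ lead(D) = −8x³ ÷ −2x = 4x². Subtract (4x²)·D = −8x³ − 20x². Remainder: 12x² + 40x + 21.
Step 5: lead(12x² + 40x + 21) ÷ lead(D) = 12x² ÷ −2x = −6x. Subtract (−6x)·D = 12x² + 30x. Remainder: 10x + 21.
Step 6: lead(10x + 21) ÷ lead(D) = 10x ÷ −2x = −5. Subtract (−5)·D = 10x + 25. Remainder: −4.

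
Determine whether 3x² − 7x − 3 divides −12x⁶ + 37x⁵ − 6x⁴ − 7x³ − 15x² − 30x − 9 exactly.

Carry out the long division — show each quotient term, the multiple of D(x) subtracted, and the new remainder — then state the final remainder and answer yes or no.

Step 1: lead(−12x⁶ + 37x⁵ − 6x⁴ − 7x³ − 15x² − 30x − 9) ÷ lead(D) = −12x⁶ ÷ 3x² = −4x⁴. Subtract (−4x⁴)·D = −12x⁶ + 28x⁵ + 12x⁴. Remainder: 9x⁵ − 18x⁴ − 7x³ − 15x² − 30x − 9.
Step 2: lead(9x⁵ − 18x⁴ − 7x³ − 15x² − 30x − 9) ÷ lead(D) = 9x⁵ ÷ 3x² = 3x³. Subtract (3x³)·D = 9x⁵ − 21x⁴ − 9x³. Remainder: 3x⁴ + 2x³ − 15x² − 30x − 9.
Step 3: lead(3x⁴ + 2x³ − 15x² − 30x − 9) ÷ lead(D) = 3x⁴ ÷ 3x² = x². Subtract (x²)·D = 3x⁴ − 7x³ − 3x². Remainder: 9x³ − 12x² − 30x − 9.
Step 4: lead(9x³ − 12x² − 30x − 9) ÷ lead(D) = 9x³ ÷ 3x² = 3x. Subtract (3x)·D = 9x³ − 21x² − 9x. Remainder: 9x² − 21x − 9.
Step 5: lead(9x² − 21x − 9) ÷ lead(D) = 9x² ÷ 3x² = 3. Subtract (3)·D = 9x² − 21x − 9. Remainder: 0.

R(x) = 0, so D(x) is a factor of P(x). yes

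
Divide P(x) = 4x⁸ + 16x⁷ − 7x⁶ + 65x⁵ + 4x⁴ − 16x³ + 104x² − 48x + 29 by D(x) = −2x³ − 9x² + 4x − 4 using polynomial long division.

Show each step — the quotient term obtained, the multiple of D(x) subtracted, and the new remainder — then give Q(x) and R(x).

Q(x) = −2x⁵ + x⁴ − 5x³ − 4x² + 4x − 8; R(x) = −3

Step 1: lead(4x⁸ + 16x⁷ − 7x⁶ + 65x⁵ + 4x⁴ − 16x³ + 104x² − 48x + 29) ÷ lead(D) = 4x⁸ ÷ −2x³ = −2x⁵. Subtract (−2x⁵)·D = 4x⁸ + 18x⁷ − 8x⁶ + 8x⁵. Remainder: −2x⁷ + x⁶ + 57x⁵ + 4x⁴ − 16x³ + 104x² − 48x + 29.
Step 2: lead(−2x⁷ + x⁶ + 57x⁵ + 4x⁴ − 16x³ + 104x² − 48x + 29) ÷ lead(D) = −2x⁷ ÷ −2x³ = x⁴. Subtract (x⁴)·D = −2x⁷ − 9x⁶ + 4x⁵ − 4x⁴. Remainder: 10x⁶ + 53x⁵ + 8x⁴ − 16x³ + 104x² − 48x + 29.
Step 3: lead(10x⁶ + 53x⁵ + 8x⁴ − 16x³ + 104x² − 48x + 29) ÷ lead(D) = 10x⁶ ÷ −2x³ = −5x³. Subtract (−5x³)·D = 10x⁶ + 45x⁵ − 20x⁴ + 20x³. Remainder: 8x⁵ + 28x⁴ − 36x³ + 104x² − 48x + 29.
Step 4: lead(8x⁵ + 28x⁴ − 36x³ + 104x² − 48x + 29) ÷ lead(D) = 8x⁵ ÷ −2x³ = −4x². Subtract (−4x²)·D = 8x⁵ + 36x⁴ − 16x³ + 16x². Remainder: −8x⁴ − 20x³ + 88x² − 48x + 29.
Step 5: lead(−8x⁴ − 20x³ + 88x² − 48x + 29) ÷ lead(D) = −8x⁴ ÷ −2x³ = 4x. Subtract (4x)·D = −8x⁴ − 36x³ + 16x² − 16x. Remainder: 16x³ + 72x² − 32x + 29.
Step 6: lead(16x³ + 72x² − 32x + 29) ÷ lead(D) = 16x³ ÷ −2x³ = −8. Subtract (−8)·D = 16x³ + 72x² − 32x + 32. Remainder: −3.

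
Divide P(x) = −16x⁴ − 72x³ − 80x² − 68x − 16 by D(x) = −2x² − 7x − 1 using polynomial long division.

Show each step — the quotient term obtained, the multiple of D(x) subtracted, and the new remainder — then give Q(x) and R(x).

Q(x) = 8x² + 8x + 8; R(x) = −4x − 8

Step 1: lead(−16x⁴ − 72x³ − 80x² − 68x − 16) ÷ lead(D) = −16x⁴ ÷ −2x² = 8x². Subtract (8x²)·D = −16x⁴ − 56x³ − 8x². Remainder: −16x³ − 72x² − 68x − 16.
Step 2: lead(−16x³ − 72x² − 68x − 16) ÷ lead(D) = −16x³ ÷ −2x² = 8x. Subtract (8x)·D = −16x³ − 56x² − 8x. Remainder: −16x² − 60x − 16.
Step 3: lead(−16x² − 60x − 16) ÷ lead(D) = −16x² ÷ −2x² = 8. Subtract (8)·D = −16x² − 56x − 8. Remainder: −4x − 8.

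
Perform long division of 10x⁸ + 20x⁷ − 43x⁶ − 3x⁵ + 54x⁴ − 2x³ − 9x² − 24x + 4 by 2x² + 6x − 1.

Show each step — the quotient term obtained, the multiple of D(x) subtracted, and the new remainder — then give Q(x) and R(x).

Step 1: lead(10x⁸ + 20x⁷ − 43x⁶ − 3x⁵ + 54x⁴ − 2x³ − 9x² − 24x + 4) ÷ lead(D) = 10x⁸ ÷ 2x² = 5x⁶. Subtract (5x⁶)·D = 10x⁸ + 30x⁷ − 5x⁶. Remainder: −10x⁷ − 38x⁶ − 3x⁵ + 54x⁴ − 2x³ − 9x² − 24x + 4.
Step 2: lead(−10x⁷ − 38x⁶ − 3x⁵ + 54x⁴ − 2x³ − 9x² − 24x + 4) ÷ lead(D) = −10x⁷ ÷ 2x² = −5x⁵. Subtract (−5x⁵)·D = −10x⁷ − 30x⁶ + 5x⁵. Remainder: −8x⁶ − 8x⁵ + 54x⁴ − 2x³ − 9x² − 24x + 4.
Step 3: lead(−8x⁶ − 8x⁵ + 54x⁴ − 2x³ − 9x² − 24x + 4) ÷ lead(D) = −8x⁶ ÷ 2x² = −4x⁴. Subtract (−4x⁴)·D = −8x⁶ − 24x⁵ + 4x⁴. Remainder: 16x⁵ + 50x⁴ − 2x³ − 9x² − 24x + 4.
Step 4: lead(16x⁵ + 50x⁴ − 2x³ − 9x² − 24x + 4) ÷ lead(D) = 16x⁵ ÷ 2x² = 8x³. Subtract (8x³)·D = 16x⁵ + 48x⁴ − 8x³. Remainder: 2x⁴ + 6x³ − 9x² − 24x + 4.
Step 5: lead(2x⁴ + 6x³ − 9x² − 24x + 4) ÷ lead(D) = 2x⁴ ÷ 2x² = x². Subtract (x²)·D = 2x⁴ + 6x³ − x². Remainder: −8x² − 24x + 4.
Step 6: lead(−8x² − 24x + 4) ÷ lead(D) = −8x² ÷ 2x² = −4. Subtract (−4)·D = −8x² − 24x + 4. Remainder: 0.

Q(x) = 5x⁶ − 5x⁵ − 4x⁴ + 8x³ + x² − 4; R(x) = 0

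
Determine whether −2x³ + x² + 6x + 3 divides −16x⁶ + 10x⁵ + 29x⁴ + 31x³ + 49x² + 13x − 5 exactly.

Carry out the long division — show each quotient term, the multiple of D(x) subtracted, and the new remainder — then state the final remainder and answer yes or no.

Step 1: lead(−16x⁶ + 10x⁵ + 29x⁴ + 31x³ + 49x² + 13x − 5) ÷ lead(D) = −16x⁶ ÷ −2x³ = 8x³. Subtract (8x³)·D = −16x⁶ + 8x⁵ + 48x⁴ + 24x³. Remainder: 2x⁵ − 19x⁴ + 7x³ + 49x² + 13x − 5.
Step 2: lead(2x⁵ − 19x⁴ + 7x³ + 49x² + 13x − 5) ÷ lead(D) = 2x⁵ ÷ −2x³ = −x². Subtract (−x²)·D = 2x⁵ − x⁴ − 6x³ − 3x². Remainder: −18x⁴ + 13x³ + 52x² + 13x − 5.
Step 3: lead(−18x⁴ + 13x³ + 52x² + 13x − 5) ÷ lead(D) = −18x⁴ ÷ −2x³ = 9x. Subtract (9x)·D = −18x⁴ + 9x³ + 54x² + 27x. Remainder: 4x³ − 2x² − 14x − 5.
Step 4: lead(4x³ − 2x² − 14x − 5) ÷ lead(D) = 4x³ ÷ −2x³ = −2. Subtract (−2)·D = 4x³ − 2x² − 12x − 6. Remainder: −2x + 1.

R(x) = −2x + 1, so D(x) is not a factor of P(x). no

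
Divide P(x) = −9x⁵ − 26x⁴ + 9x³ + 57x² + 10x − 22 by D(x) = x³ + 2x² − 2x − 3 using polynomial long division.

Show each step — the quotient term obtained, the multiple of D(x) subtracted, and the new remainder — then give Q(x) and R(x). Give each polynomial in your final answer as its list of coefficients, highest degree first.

Q = [-9, -8, 7]; R = [-1]

Step 1: lead(−9x⁵ − 26x⁴ + 9x³ + 57x² + 10x − 22) ÷ lead(D) = −9x⁵ ÷ x³ = −9x². Subtract (−9x²)·D = −9x⁵ − 18x⁴ + 18x³ + 27x². Remainder: −8x⁴ − 9x³ + 30x² + 10x − 22.
Step 2: lead(−8x⁴ − 9x³ + 30x² + 10x − 22) ÷ lead(D) = −8x⁴ ÷ x³ = −8x. Subtract (−8x)·D = −8x⁴ − 16x³ + 16x² + 24x. Remainder: 7x³ + 14x² − 14x − 22.
Step 3: lead(7x³ + 14x² − 14x − 22) ÷ lead(D) = 7x³ ÷ x³ = 7. Subtract (7)·D = 7x³ + 14x² − 14x − 21. Remainder: −1.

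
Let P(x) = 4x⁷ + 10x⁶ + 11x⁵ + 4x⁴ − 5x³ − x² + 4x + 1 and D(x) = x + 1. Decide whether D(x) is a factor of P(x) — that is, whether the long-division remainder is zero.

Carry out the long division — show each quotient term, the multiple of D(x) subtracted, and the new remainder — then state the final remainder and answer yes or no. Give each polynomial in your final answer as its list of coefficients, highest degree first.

R = [0], so D(x) is a factor of P(x). yes

Step 1: lead(4x⁷ + 10x⁶ + 11x⁵ + 4x⁴ − 5x³ − x² + 4x + 1) ÷ lead(D) = 4x⁷ ÷ x = 4x⁶. Subtract (4x⁶)·D = 4x⁷ + 4x⁶. Remainder: 6x⁶ + 11x⁵ + 4x⁴ − 5x³ − x² + 4x + 1.
Step 2: lead(6x⁶ + 11x⁵ + 4x⁴ − 5x³ − x² + 4x + 1) ÷ lead(D) = 6x⁶ ÷ x = 6x⁵. Subtract (6x⁵)·D = 6x⁶ + 6x⁵. Remainder: 5x⁵ + 4x⁴ − 5x³ − x² + 4x + 1.
Step 3: lead(5x⁵ + 4x⁴ − 5x³ − x² + 4x + 1) ÷ lead(D) = 5x⁵ ÷ x = 5x⁴. Subtract (5x⁴)·D = 5x⁵ + 5x⁴. Remainder: −x⁴ − 5x³ − x² + 4x + 1.
Step 4: lead(−x⁴ − 5x³ − x² + 4x + 1) ÷ lead(D) = −x⁴ ÷ x = −x³. Subtract (−x³)·D = −x⁴ − x³. Remainder: −4x³ − x² + 4x + 1.
Step 5: lead(−4x³ − x² + 4x + 1) ÷ lead(D) = −4x³ ÷ x = −4x². Subtract (−4x²)·D = −4x³ − 4x². Remainder: 3x² + 4x + 1.
Step 6: lead(3x² + 4x + 1) ÷ lead(D) = 3x² ÷ x = 3x. Subtract (3x)·D = 3x² + 3x. Remainder: x + 1.
Step 7: lead(x + 1) ÷ lead(D) = x ÷ x = 1. Subtract (1)·D = x + 1. Remainder: 0.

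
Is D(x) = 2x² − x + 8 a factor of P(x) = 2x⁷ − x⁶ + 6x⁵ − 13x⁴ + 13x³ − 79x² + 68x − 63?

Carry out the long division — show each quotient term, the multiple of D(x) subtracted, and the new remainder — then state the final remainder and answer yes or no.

R(x) = 4x + 1, so D(x) is not a factor of P(x). no

Step 1: lead(2x⁷ − x⁶ + 6x⁵ − 13x⁴ + 13x³ − 79x² + 68x − 63) ÷ lead(D) = 2x⁷ ÷ 2x² = x⁵. Subtract (x⁵)·D = 2x⁷ − x⁶ + 8x⁵. Remainder: −2x⁵ − 13x⁴ + 13x³ − 79x² + 68x − 63.
Step 2: lead(−2x⁵ − 13x⁴ + 13x³ − 79x² + 68x − 63) ÷ lead(D) = −2x⁵ ÷ 2x² = −x³. Subtract (−x³)·D = −2x⁵ + x⁴ − 8x³. Remainder: −14x⁴ + 21x³ − 79x² + 68x − 63.
Step 3: lead(−14x⁴ + 21x³ − 79x² + 68x − 63) ÷ lead(D) = −14x⁴ ÷ 2x² = −7x². Subtract (−7x²)·D = −14x⁴ + 7x³ − 56x². Remainder: 14x³ − 23x² + 68x − 63.
Step 4: lead(14x³ − 23x² + 68x − 63) ÷ lead(D) = 14x³ ÷ 2x² = 7x. Subtract (7x)·D = 14x³ − 7x² + 56x. Remainder: −16x² + 12x − 63.
Step 5: lead(−16x² + 12x − 63) ÷ lead(D) = −16x² ÷ 2x² = −8. Subtract (−8)·D = −16x² + 8x − 64. Remainder: 4x + 1.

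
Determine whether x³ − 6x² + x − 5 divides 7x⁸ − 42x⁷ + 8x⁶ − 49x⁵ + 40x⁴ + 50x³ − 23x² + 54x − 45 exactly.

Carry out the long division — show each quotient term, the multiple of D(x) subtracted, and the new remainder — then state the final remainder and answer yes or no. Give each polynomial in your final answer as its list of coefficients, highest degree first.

R = [0], so D(x) is a factor of P(x). yes

Step 1: lead(7x⁸ − 42x⁷ + 8x⁶ − 49x⁵ + 40x⁴ + 50x³ − 23x² + 54x − 45) ÷ lead(D) = 7x⁸ ÷ x³ = 7x⁵. Subtract (7x⁵)·D = 7x⁸ − 42x⁷ + 7x⁶ − 35x⁵. Remainder: x⁶ − 14x⁵ + 40x⁴ + 50x³ − 23x² + 54x − 45.
Step 2: lead(x⁶ − 14x⁵ + 40x⁴ + 50x³ − 23x² + 54x − 45) ÷ lead(D) = x⁶ ÷ x³ = x³. Subtract (x³)·D = x⁶ − 6x⁵ + x⁴ − 5x³. Remainder: −8x⁵ + 39x⁴ + 55x³ − 23x² + 54x − 45.
Step 3: lead(−8x⁵ + 39x⁴ + 55x³ − 23x² + 54x − 45) ÷ lead(D) = −8x⁵ ÷ x³ = −8x². Subtract (−8x²)·D = −8x⁵ + 48x⁴ − 8x³ + 40x². Remainder: −9x⁴ + 63x³ − 63x² + 54x − 45.
Step 4: lead(−9x⁴ + 63x³ − 63x² + 54x − 45) ÷ lead(D) = −9x⁴ ÷ x³ = −9x. Subtract (−9x)·D = −9x⁴ + 54x³ − 9x² + 45x. Remainder: 9x³ − 54x² + 9x − 45.
Step 5: lead(9x³ − 54x² + 9x − 45) ÷ lead(D) = 9x³ ÷ x³ = 9. Subtract (9)·D = 9x³ − 54x² + 9x − 45. Remainder: 0.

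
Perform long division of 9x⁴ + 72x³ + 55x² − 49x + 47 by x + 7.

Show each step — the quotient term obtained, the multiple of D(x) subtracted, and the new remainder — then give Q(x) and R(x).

Q(x) = 9x³ + 9x² − 8x + 7; R(x) = −2

Step 1: lead(9x⁴ + 72x³ + 55x² − 49x + 47) ÷ lead(D) = 9x⁴ ÷ x = 9x³. Subtract (9x³)·D = 9x⁴ + 63x³. Remainder: 9x³ + 55x² − 49x + 47.
Step 2: lead(9x³ + 55x² − 49x + 47) ÷ lead(D) = 9x³ ÷ x = 9x². Subtract (9x²)·D = 9x³ + 63x². Remainder: −8x² − 49x + 47.
Step 3: lead(−8x² − 49x + 47) ÷ lead(D) = −8x² ÷ x = −8x. Subtract (−8x)·D = −8x² − 56x. Remainder: 7x + 47.
Step 4: lead(7x + 47) ÷ lead(D) = 7x ÷ x = 7. Subtract (7)·D = 7x + 49. Remainder: −2.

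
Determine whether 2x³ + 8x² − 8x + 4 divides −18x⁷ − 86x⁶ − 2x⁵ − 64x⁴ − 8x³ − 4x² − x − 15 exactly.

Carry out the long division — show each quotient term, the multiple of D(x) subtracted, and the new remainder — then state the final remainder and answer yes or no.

Step 1: lead(−18x⁷ − 86x⁶ − 2x⁵ − 64x⁴ − 8x³ − 4x² − x − 15) ÷ lead(D) = −18x⁷ ÷ 2x³ = −9x⁴. Subtract (−9x⁴)·D = −18x⁷ − 72x⁶ + 72x⁵ − 36x⁴. Remainder: −14x⁶ − 74x⁵ − 28x⁴ − 8x³ − 4x² − x − 15.
Step 2: lead(−14x⁶ − 74x⁵ − 28x⁴ − 8x³ − 4x² − x − 15) ÷ lead(D) = −14x⁶ ÷ 2x³ = −7x³. Subtract (−7x³)·D = −14x⁶ − 56x⁵ + 56x⁴ − 28x³. Remainder: −18x⁵ − 84x⁴ + 20x³ − 4x² − x − 15.
Step 3: lead(−18x⁵ − 84x⁴ + 20x³ − 4x² − x − 15) ÷ lead(D) = −18x⁵ ÷ 2x³ = −9x². Subtract (−9x²)·D = −18x⁵ − 72x⁴ + 72x³ − 36x². Remainder: −12x⁴ − 52x³ + 32x² − x − 15.
Step 4: lead(−12x⁴ − 52x³ + 32x² − x − 15) ÷ lead(D) = −12x⁴ ÷ 2x³ = −6x. Subtract (−6x)·D = −12x⁴ − 48x³ + 48x² − 24x. Remainder: −4x³ − 16x² + 23x − 15.
Step 5: lead(−4x³ − 16x² + 23x − 15) ÷ lead(D) = −4x³ ÷ 2x³ = −2. Subtract (−2)·D = −4x³ − 16x² + 16x − 8. Remainder: 7x − 7.

R(x) = 7x − 7, so D(x) is not a factor of P(x). no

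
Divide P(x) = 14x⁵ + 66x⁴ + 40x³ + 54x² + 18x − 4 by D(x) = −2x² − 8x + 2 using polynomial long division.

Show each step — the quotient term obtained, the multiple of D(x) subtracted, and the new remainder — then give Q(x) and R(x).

Step 1: lead(14x⁵ + 66x⁴ + 40x³ + 54x² + 18x − 4) ÷ lead(D) = 14x⁵ ÷ −2x² = −7x³. Subtract (−7x³)·D = 14x⁵ + 56x⁴ − 14x³. Remainder: 10x⁴ + 54x³ + 54x² + 18x − 4.
Step 2: lead(10x⁴ + 54x³ + 54x² + 18x − 4) ÷ lead(D) = 10x⁴ ÷ −2x² = −5x². Subtract (−5x²)·D = 10x⁴ + 40x³ − 10x². Remainder: 14x³ + 64x² + 18x − 4.
Step 3: lead(14x³ + 64x² + 18x − 4) ÷ lead(D) = 14x³ ÷ −2x² = −7x. Subtract (−7x)·D = 14x³ + 56x² − 14x. Remainder: 8x² + 32x − 4.
Step 4: lead(8x² + 32x − 4) ÷ lead(D) = 8x² ÷ −2x² = −4. Subtract (−4)·D = 8x² + 32x − 8. Remainder: 4.

Q(x) = −7x³ − 5x² − 7x − 4; R(x) = 4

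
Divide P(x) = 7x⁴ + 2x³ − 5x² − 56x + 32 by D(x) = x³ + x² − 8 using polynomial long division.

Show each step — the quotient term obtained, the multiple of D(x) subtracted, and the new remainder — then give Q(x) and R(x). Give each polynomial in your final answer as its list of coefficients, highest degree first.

Q = [7, -5]; R = [-8]

Step 1: lead(7x⁴ + 2x³ − 5x² − 56x + 32) ÷ lead(D) = 7x⁴ ÷ x³ = 7x. Subtract (7x)·D = 7x⁴ + 7x³ − 56x. Remainder: −5x³ − 5x² + 32.
Step 2: lead(−5x³ − 5x² + 32) ÷ lead(D) = −5x³ ÷ x³ = −5. Subtract (−5)·D = −5x³ − 5x² + 40. Remainder: −8.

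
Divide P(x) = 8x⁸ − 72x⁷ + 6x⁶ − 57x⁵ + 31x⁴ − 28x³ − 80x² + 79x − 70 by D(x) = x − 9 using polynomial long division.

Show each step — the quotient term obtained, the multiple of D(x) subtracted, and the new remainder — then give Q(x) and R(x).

Step 1: lead(8x⁸ − 72x⁷ + 6x⁶ − 57x⁵ + 31x⁴ − 28x³ − 80x² + 79x − 70) ÷ lead(D) = 8x⁸ ÷ x = 8x⁷. Subtract (8x⁷)·D = 8x⁸ − 72x⁷. Remainder: 6x⁶ − 57x⁵ + 31x⁴ − 28x³ − 80x² + 79x − 70.
Step 2: lead(6x⁶ − 57x⁵ + 31x⁴ − 28x³ − 80x² + 79x − 70) ÷ lead(D) = 6x⁶ ÷ x = 6x⁵. Subtract (6x⁵)·D = 6x⁶ − 54x⁵. Remainder: −3x⁵ + 31x⁴ − 28x³ − 80x² + 79x − 70.
Step 3: lead(−3x⁵ + 31x⁴ − 28x³ − 80x² + 79x − 70) ÷ lead(D) = −3x⁵ ÷ x = −3x⁴. Subtract (−3x⁴)·D = −3x⁵ + 27x⁴. Remainder: 4x⁴ − 28x³ − 80x² + 79x − 70.
Step 4: lead(4x⁴ − 28x³ − 80x² + 79x − 70) ÷ lead(D) = 4x⁴ ÷ x = 4x³. Subtract (4x³)·D = 4x⁴ − 36x³. Remainder: 8x³ − 80x² + 79x − 70.
Step 5: lead(8x³ − 80x² + 79x − 70) ÷ lead(D) = 8x³ ÷ x = 8x². Subtract (8x²)·D = 8x³ − 72x². Remainder: −8x² + 79x − 70.
Step 6: lead(−8x² + 79x − 70) ÷ lead(D) = −8x² ÷ x = −8x. Subtract (−8x)·D = −8x² + 72x. Remainder: 7x − 70.
Step 7: lead(7x − 70) ÷ lead(D) = 7x ÷ x = 7. Subtract (7)·D = 7x − 63. Remainder: −7.

Q(x) = 8x⁷ + 6x⁵ − 3x⁴ + 4x³ + 8x² − 8x + 7; R(x) = −7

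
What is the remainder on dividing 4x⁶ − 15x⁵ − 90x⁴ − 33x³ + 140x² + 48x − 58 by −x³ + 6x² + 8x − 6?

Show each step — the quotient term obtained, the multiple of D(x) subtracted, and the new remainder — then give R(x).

R(x) = −4

Step 1: lead(4x⁶ − 15x⁵ − 90x⁴ − 33x³ + 140x² + 48x − 58) ÷ lead(D) = 4x⁶ ÷ −x³ = −4x³. Subtract (−4x³)·D = 4x⁶ − 24x⁵ − 32x⁴ + 24x³. Remainder: 9x⁵ − 58x⁴ − 57x³ + 140x² + 48x − 58.
Step 2: lead(9x⁵ − 58x⁴ − 57x³ + 140x² + 48x − 58) ÷ lead(D) = 9x⁵ ÷ −x³ = −9x². Subtract (−9x²)·D = 9x⁵ − 54x⁴ − 72x³ + 54x². Remainder: −4x⁴ + 15x³ + 86x² + 48x − 58.
Step 3: lead(−4x⁴ + 15x³ + 86x² + 48x − 58) ÷ lead(D) = −4x⁴ ÷ −x³ = 4x. Subtract (4x)·D = −4x⁴ + 24x³ + 32x² − 24x. Remainder: −9x³ + 54x² + 72x − 58.
Step 4: lead(−9x³ + 54x² + 72x − 58) ÷ lead(D) = −9x³ ÷ −x³ = 9. Subtract (9)·D = −9x³ + 54x² + 72x − 54. Remainder: −4.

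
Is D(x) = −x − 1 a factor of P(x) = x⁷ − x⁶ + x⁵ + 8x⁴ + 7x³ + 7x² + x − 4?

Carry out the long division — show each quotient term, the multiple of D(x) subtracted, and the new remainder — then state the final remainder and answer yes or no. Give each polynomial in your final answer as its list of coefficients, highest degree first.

Step 1: lead(x⁷ − x⁶ + x⁵ + 8x⁴ + 7x³ + 7x² + x − 4) ÷ lead(D) = x⁷ ÷ −x = −x⁶. Subtract (−x⁶)·D = x⁷ + x⁶. Remainder: −2x⁶ + x⁵ + 8x⁴ + 7x³ + 7x² + x − 4.
Step 2: lead(−2x⁶ + x⁵ + 8x⁴ + 7x³ + 7x² + x − 4) ÷ lead(D) = −2x⁶ ÷ −x = 2x⁵. Subtract (2x⁵)·D = −2x⁶ − 2x⁵. Remainder: 3x⁵ + 8x⁴ + 7x³ + 7x² + x − 4.
Step 3: lead(3x⁵ + 8x⁴ + 7x³ + 7x² + x − 4) ÷ lead(D) = 3x⁵ ÷ −x = −3x⁴. Subtract (−3x⁴)·D = 3x⁵ + 3x⁴. Remainder: 5x⁴ + 7x³ + 7x² + x − 4.
Step 4: lead(5x⁴ + 7x³ + 7x² + x − 4) ÷ lead(D) = 5x⁴ ÷ −x = −5x³. Subtract (−5x³)·D = 5x⁴ + 5x³. Remainder: 2x³ + 7x² + x − 4.
Step 5: lead(2x³ + 7x² + x − 4) ÷ lead(D) = 2x³ ÷ −x = −2x². Subtract (−2x²)·D = 2x³ + 2x². Remainder: 5x² + x − 4.
Step 6: lead(5x² + x − 4) ÷ lead(D) = 5x² ÷ −x = −5x. Subtract (−5x)·D = 5x² + 5x. Remainder: −4x − 4.
Step 7: lead(−4x − 4) ÷ lead(D) = −4x ÷ −x = 4. Subtract (4)·D = −4x − 4. Remainder: 0.

R = [0], so D(x) is a factor of P(x). yes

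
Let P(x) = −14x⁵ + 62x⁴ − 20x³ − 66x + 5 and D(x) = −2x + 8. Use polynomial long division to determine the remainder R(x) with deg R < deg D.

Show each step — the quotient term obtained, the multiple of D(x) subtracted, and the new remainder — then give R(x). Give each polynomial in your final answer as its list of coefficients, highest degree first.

R = [-3]

Step 1: lead(−14x⁵ + 62x⁴ − 20x³ − 66x + 5) ÷ lead(D) = −14x⁵ ÷ −2x = 7x⁴. Subtract (7x⁴)·D = −14x⁵ + 56x⁴. Remainder: 6x⁴ − 20x³ − 66x + 5.
Step 2: lead(6x⁴ − 20x³ − 66x + 5) ÷ lead(D) = 6x⁴ ÷ −2x = −3x³. Subtract (−3x³)·D = 6x⁴ − 24x³. Remainder: 4x³ − 66x + 5.
Step 3: lead(4x³ − 66x + 5) ÷ lead(D) = 4x³ ÷ −2x = −2x². Subtract (−2x²)·D = 4x³ − 16x². Remainder: 16x² − 66x + 5.
Step 4: lead(16x² − 66x + 5) ÷ lead(D) = 16x² ÷ −2x = −8x. Subtract (−8x)·D = 16x² − 64x. Remainder: −2x + 5.
Step 5: lead(−2x + 5) ÷ lead(D) = −2x ÷ −2x = 1. Subtract (1)·D = −2x + 8. Remainder: −3.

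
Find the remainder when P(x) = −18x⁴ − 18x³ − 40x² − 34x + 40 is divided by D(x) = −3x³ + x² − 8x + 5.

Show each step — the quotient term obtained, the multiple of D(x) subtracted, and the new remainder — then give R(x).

Step 1: lead(−18x⁴ − 18x³ − 40x² − 34x + 40) ÷ lead(D) = −18x⁴ ÷ −3x³ = 6x. Subtract (6x)·D = −18x⁴ + 6x³ − 48x² + 30x. Remainder: −24x³ + 8x² − 64x + 40.
Step 2: lead(−24x³ + 8x² − 64x + 40) ÷ lead(D) = −24x³ ÷ −3x³ = 8. Subtract (8)·D = −24x³ + 8x² − 64x + 40. Remainder: 0.

R(x) = 0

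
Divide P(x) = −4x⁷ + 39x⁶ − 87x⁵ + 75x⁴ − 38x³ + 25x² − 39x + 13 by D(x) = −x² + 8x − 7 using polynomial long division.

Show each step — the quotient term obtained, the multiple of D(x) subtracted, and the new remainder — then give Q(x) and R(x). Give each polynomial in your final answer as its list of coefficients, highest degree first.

Q = [4, -7, 3, -2, 1, -3]; R = [-8, -8]

Step 1: lead(−4x⁷ + 39x⁶ − 87x⁵ + 75x⁴ − 38x³ + 25x² − 39x + 13) ÷ lead(D) = −4x⁷ ÷ −x² = 4x⁵. Subtract (4x⁵)·D = −4x⁷ + 32x⁶ − 28x⁵. Remainder: 7x⁶ − 59x⁵ + 75x⁴ − 38x³ + 25x² − 39x + 13.
Step 2: lead(7x⁶ − 59x⁵ + 75x⁴ − 38x³ + 25x² − 39x + 13) ÷ lead(D) = 7x⁶ ÷ −x² = −7x⁴. Subtract (−7x⁴)·D = 7x⁶ − 56x⁵ + 49x⁴. Remainder: −3x⁵ + 26x⁴ − 38x³ + 25x² − 39x + 13.
Step 3: lead(−3x⁵ + 26x⁴ − 38x³ + 25x² − 39x + 13) ÷ lead(D) = −3x⁵ ÷ −x² = 3x³. Subtract (3x³)·D = −3x⁵ + 24x⁴ − 21x³. Remainder: 2x⁴ − 17x³ + 25x² − 39x + 13.
Step 4: lead(2x⁴ − 17x³ + 25x² − 39x + 13) ÷ lead(D) = 2x⁴ ÷ −x² = −2x². Subtract (−2x²)·D = 2x⁴ − 16x³ + 14x². Remainder: −x³ + 11x² − 39x + 13.
Step 5: lead(−x³ + 11x² − 39x + 13) ÷ lead(D) = −x³ ÷ −x² = x. Subtract (x)·D = −x³ + 8x² − 7x. Remainder: 3x² − 32x + 13.
Step 6: lead(3x² − 32x + 13) ÷ lead(D) = 3x² ÷ −x² = −3. Subtract (−3)·D = 3x² − 24x + 21. Remainder: −8x − 8.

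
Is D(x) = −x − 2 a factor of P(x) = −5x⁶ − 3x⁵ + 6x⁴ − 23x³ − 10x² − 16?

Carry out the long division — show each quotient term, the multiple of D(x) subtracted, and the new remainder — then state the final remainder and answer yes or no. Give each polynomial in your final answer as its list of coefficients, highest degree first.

Step 1: lead(−5x⁶ − 3x⁵ + 6x⁴ − 23x³ − 10x² − 16) ÷ lead(D) = −5x⁶ ÷ −x = 5x⁵. Subtract (5x⁵)·D = −5x⁶ − 10x⁵. Remainder: 7x⁵ + 6x⁴ − 23x³ − 10x² − 16.
Step 2: lead(7x⁵ + 6x⁴ − 23x³ − 10x² − 16) ÷ lead(D) = 7x⁵ ÷ −x = −7x⁴. Subtract (−7x⁴)·D = 7x⁵ + 14x⁴. Remainder: −8x⁴ − 23x³ − 10x² − 16.
Step 3: lead(−8x⁴ − 23x³ − 10x² − 16) ÷ lead(D) = −8x⁴ ÷ −x = 8x³. Subtract (8x³)·D = −8x⁴ − 16x³. Remainder: −7x³ − 10x² − 16.
Step 4: lead(−7x³ − 10x² − 16) ÷ lead(D) = −7x³ ÷ −x = 7x². Subtract (7x²)·D = −7x³ − 14x². Remainder: 4x² − 16.
Step 5: lead(4x² − 16) ÷ lead(D) = 4x² ÷ −x = −4x. Subtract (−4x)·D = 4x² + 8x. Remainder: −8x − 16.
Step 6: lead(−8x − 16) ÷ lead(D) = −8x ÷ −x = 8. Subtract (8)·D = −8x − 16. Remainder: 0.

R = [0], so D(x) is a factor of P(x). yes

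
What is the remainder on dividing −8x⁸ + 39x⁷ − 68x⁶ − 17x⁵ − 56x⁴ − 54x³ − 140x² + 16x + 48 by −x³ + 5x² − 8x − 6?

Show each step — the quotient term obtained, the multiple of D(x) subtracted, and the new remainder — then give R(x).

R(x) = 0

Step 1: lead(−8x⁸ + 39x⁷ − 68x⁶ − 17x⁵ − 56x⁴ − 54x³ − 140x² + 16x + 48) ÷ lead(D) = −8x⁸ ÷ −x³ = 8x⁵. Subtract (8x⁵)·D = −8x⁸ + 40x⁷ − 64x⁶ − 48x⁵. Remainder: −x⁷ − 4x⁶ + 31x⁵ − 56x⁴ − 54x³ − 140x² + 16x + 48.
Step 2: lead(−x⁷ − 4x⁶ + 31x⁵ − 56x⁴ − 54x³ − 140x² + 16x + 48) ÷ lead(D) = −x⁷ ÷ −x³ = x⁴. Subtract (x⁴)·D = −x⁷ + 5x⁶ − 8x⁵ − 6x⁴. Remainder: −9x⁶ + 39x⁵ − 50x⁴ − 54x³ − 140x² + 16x + 48.
Step 3: lead(−9x⁶ + 39x⁵ − 50x⁴ − 54x³ − 140x² + 16x + 48) ÷ lead(D) = −9x⁶ ÷ −x³ = 9x³. Subtract (9x³)·D = −9x⁶ + 45x⁵ − 72x⁴ − 54x³. Remainder: −6x⁵ + 22x⁴ − 140x² + 16x + 48.
Step 4: lead(−6x⁵ + 22x⁴ − 140x² + 16x + 48) ÷ lead(D) = −6x⁵ ÷ −x³ = 6x². Subtract (6x²)·D = −6x⁵ + 30x⁴ − 48x³ − 36x². Remainder: −8x⁴ + 48x³ − 104x² + 16x + 48.
Step 5: lead(−8x⁴ + 48x³ − 104x² + 16x + 48) ÷ lead(D) = −8x⁴ ÷ −x³ = 8x. Subtract (8x)·D = −8x⁴ + 40x³ − 64x² − 48x. Remainder: 8x³ − 40x² + 64x + 48.
Step 6: lead(8x³ − 40x² + 64x + 48) ÷ lead(D) = 8x³ ÷ −x³ = −8. Subtract (−8)·D = 8x³ − 40x² + 64x + 48. Remainder: 0.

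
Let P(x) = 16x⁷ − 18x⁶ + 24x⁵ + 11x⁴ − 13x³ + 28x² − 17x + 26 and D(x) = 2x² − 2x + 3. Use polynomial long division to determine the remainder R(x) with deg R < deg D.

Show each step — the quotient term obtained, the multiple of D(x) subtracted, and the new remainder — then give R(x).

R(x) = −8x + 8

Step 1: lead(16x⁷ − 18x⁶ + 24x⁵ + 11x⁴ − 13x³ + 28x² − 17x + 26) ÷ lead(D) = 16x⁷ ÷ 2x² = 8x⁵. Subtract (8x⁵)·D = 16x⁷ − 16x⁶ + 24x⁵. Remainder: −2x⁶ + 11x⁴ − 13x³ + 28x² − 17x + 26.
Step 2: lead(−2x⁶ + 11x⁴ − 13x³ + 28x² − 17x + 26) ÷ lead(D) = −2x⁶ ÷ 2x² = −x⁴. Subtract (−x⁴)·D = −2x⁶ + 2x⁵ − 3x⁴. Remainder: −2x⁵ + 14x⁴ − 13x³ + 28x² − 17x + 26.
Step 3: lead(−2x⁵ + 14x⁴ − 13x³ + 28x² − 17x + 26) ÷ lead(D) = −2x⁵ ÷ 2x² = −x³. Subtract (−x³)·D = −2x⁵ + 2x⁴ − 3x³. Remainder: 12x⁴ − 10x³ + 28x² − 17x + 26.
Step 4: lead(12x⁴ − 10x³ + 28x² − 17x + 26) ÷ lead(D) = 12x⁴ ÷ 2x² = 6x². Subtract (6x²)·D = 12x⁴ − 12x³ + 18x². Remainder: 2x³ + 10x² − 17x + 26.
Step 5: lead(2x³ + 10x² − 17x + 26) ÷ lead(D) = 2x³ ÷ 2x² = x. Subtract (x)·D = 2x³ − 2x² + 3x. Remainder: 12x² − 20x + 26.
Step 6: lead(12x² − 20x + 26) ÷ lead(D) = 12x² ÷ 2x² = 6. Subtract (6)·D = 12x² − 12x + 18. Remainder: −8x + 8.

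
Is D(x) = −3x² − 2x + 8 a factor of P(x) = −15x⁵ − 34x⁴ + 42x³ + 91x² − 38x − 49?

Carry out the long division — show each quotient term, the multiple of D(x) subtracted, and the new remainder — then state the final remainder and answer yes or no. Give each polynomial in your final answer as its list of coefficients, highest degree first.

R = [-9], so D(x) is not a factor of P(x). no

Step 1: lead(−15x⁵ − 34x⁴ + 42x³ + 91x² − 38x − 49) ÷ lead(D) = −15x⁵ ÷ −3x² = 5x³. Subtract (5x³)·D = −15x⁵ − 10x⁴ + 40x³. Remainder: −24x⁴ + 2x³ + 91x² − 38x − 49.
Step 2: lead(−24x⁴ + 2x³ + 91x² − 38x − 49) ÷ lead(D) = −24x⁴ ÷ −3x² = 8x². Subtract (8x²)·D = −24x⁴ − 16x³ + 64x². Remainder: 18x³ + 27x² − 38x − 49.
Step 3: lead(18x³ + 27x² − 38x − 49) ÷ lead(D) = 18x³ ÷ −3x² = −6x. Subtract (−6x)·D = 18x³ + 12x² − 48x. Remainder: 15x² + 10x − 49.
Step 4: lead(15x² + 10x − 49) ÷ lead(D) = 15x² ÷ −3x² = −5. Subtract (−5)·D = 15x² + 10x − 40. Remainder: −9.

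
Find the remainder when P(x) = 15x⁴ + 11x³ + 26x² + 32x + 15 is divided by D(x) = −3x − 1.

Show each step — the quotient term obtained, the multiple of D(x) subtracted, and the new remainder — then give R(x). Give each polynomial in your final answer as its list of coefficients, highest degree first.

Step 1: lead(15x⁴ + 11x³ + 26x² + 32x + 15) ÷ lead(D) = 15x⁴ ÷ −3x = −5x³. Subtract (−5x³)·D = 15x⁴ + 5x³. Remainder: 6x³ + 26x² + 32x + 15.
Step 2: lead(6x³ + 26x² + 32x + 15) ÷ lead(D) = 6x³ ÷ −3x = −2x². Subtract (−2x²)·D = 6x³ + 2x². Remainder: 24x² + 32x + 15.
Step 3: lead(24x² + 32x + 15) ÷ lead(D) = 24x² ÷ −3x = −8x. Subtract (−8x)·D = 24x² + 8x. Remainder: 24x + 15.
Step 4: lead(24x + 15) ÷ lead(D) = 24x ÷ −3x = −8. Subtract (−8)·D = 24x + 8. Remainder: 7.

R = [7]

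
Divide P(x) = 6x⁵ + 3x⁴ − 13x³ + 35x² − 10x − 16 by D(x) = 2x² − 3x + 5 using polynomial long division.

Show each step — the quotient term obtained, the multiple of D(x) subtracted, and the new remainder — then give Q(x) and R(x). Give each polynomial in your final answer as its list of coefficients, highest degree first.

Q = [3, 6, -5, -5]; R = [9]

Step 1: lead(6x⁵ + 3x⁴ − 13x³ + 35x² − 10x − 16) ÷ lead(D) = 6x⁵ ÷ 2x² = 3x³. Subtract (3x³)·D = 6x⁵ − 9x⁴ + 15x³. Remainder: 12x⁴ − 28x³ + 35x² − 10x − 16.
Step 2: lead(12x⁴ − 28x³ + 35x² − 10x − 16) ÷ lead(D) = 12x⁴ ÷ 2x² = 6x². Subtract (6x²)·D = 12x⁴ − 18x³ + 30x². Remainder: −10x³ + 5x² − 10x − 16.
Step 3: lead(−10x³ + 5x² − 10x − 16) ÷ lead(D) = −10x³ ÷ 2x² = −5x. Subtract (−5x)·D = −10x³ + 15x² − 25x. Remainder: −10x² + 15x − 16.
Step 4: lead(−10x² + 15x − 16) ÷ lead(D) = −10x² ÷ 2x² = −5. Subtract (−5)·D = −10x² + 15x − 25. Remainder: 9.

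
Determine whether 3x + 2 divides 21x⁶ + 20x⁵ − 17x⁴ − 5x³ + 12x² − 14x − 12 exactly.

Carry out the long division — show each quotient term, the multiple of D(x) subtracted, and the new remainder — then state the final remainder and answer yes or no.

Step 1: lead(21x⁶ + 20x⁵ − 17x⁴ − 5x³ + 12x² − 14x − 12) ÷ lead(D) = 21x⁶ ÷ 3x = 7x⁵. Subtract (7x⁵)·D = 21x⁶ + 14x⁵. Remainder: 6x⁵ − 17x⁴ − 5x³ + 12x² − 14x − 12.
Step 2: lead(6x⁵ − 17x⁴ − 5x³ + 12x² − 14x − 12) ÷ lead(D) = 6x⁵ ÷ 3x = 2x⁴. Subtract (2x⁴)·D = 6x⁵ + 4x⁴. Remainder: −21x⁴ − 5x³ + 12x² − 14x − 12.
Step 3: lead(−21x⁴ − 5x³ + 12x² − 14x − 12) ÷ lead(D) = −21x⁴ ÷ 3x = −7x³. Subtract (−7x³)·D = −21x⁴ − 14x³. Remainder: 9x³ + 12x² − 14x − 12.
Step 4: lead(9x³ + 12x² − 14x − 12) ÷ lead(D) = 9x³ ÷ 3x = 3x². Subtract (3x²)·D = 9x³ + 6x². Remainder: 6x² − 14x − 12.
Step 5: lead(6x² − 14x − 12) ÷ lead(D) = 6x² ÷ 3x = 2x. Subtract (2x)·D = 6x² + 4x. Remainder: −18x − 12.
Step 6: lead(−18x − 12) ÷ lead(D) = −18x ÷ 3x = −6. Subtract (−6)·D = −18x − 12. Remainder: 0.

R(x) = 0, so D(x) is a factor of P(x). yes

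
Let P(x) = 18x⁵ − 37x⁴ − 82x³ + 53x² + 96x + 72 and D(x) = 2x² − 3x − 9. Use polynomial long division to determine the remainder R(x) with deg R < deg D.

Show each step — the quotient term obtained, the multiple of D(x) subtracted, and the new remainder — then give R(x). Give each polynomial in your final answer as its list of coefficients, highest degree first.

R = [0]

Step 1: lead(18x⁵ − 37x⁴ − 82x³ + 53x² + 96x + 72) ÷ lead(D) = 18x⁵ ÷ 2x² = 9x³. Subtract (9x³)·D = 18x⁵ − 27x⁴ − 81x³. Remainder: −10x⁴ − x³ + 53x² + 96x + 72.
Step 2: lead(−10x⁴ − x³ + 53x² + 96x + 72) ÷ lead(D) = −10x⁴ ÷ 2x² = −5x². Subtract (−5x²)·D = −10x⁴ + 15x³ + 45x². Remainder: −16x³ + 8x² + 96x + 72.
Step 3: lead(−16x³ + 8x² + 96x + 72) ÷ lead(D) = −16x³ ÷ 2x² = −8x. Subtract (−8x)·D = −16x³ + 24x² + 72x. Remainder: −16x² + 24x + 72.
Step 4: lead(−16x² + 24x + 72) ÷ lead(D) = −16x² ÷ 2x² = −8. Subtract (−8)·D = −16x² + 24x + 72. Remainder: 0.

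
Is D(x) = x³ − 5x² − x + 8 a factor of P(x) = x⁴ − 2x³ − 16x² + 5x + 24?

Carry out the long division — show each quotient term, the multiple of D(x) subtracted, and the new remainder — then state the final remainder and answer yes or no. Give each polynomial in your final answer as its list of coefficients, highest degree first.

R = [0], so D(x) is a factor of P(x). yes

Step 1: lead(x⁴ − 2x³ − 16x² + 5x + 24) ÷ lead(D) = x⁴ ÷ x³ = x. Subtract (x)·D = x⁴ − 5x³ − x² + 8x. Remainder: 3x³ − 15x² − 3x + 24.
Step 2: lead(3x³ − 15x² − 3x + 24) ÷ lead(D) = 3x³ ÷ x³ = 3. Subtract (3)·D = 3x³ − 15x² − 3x + 24. Remainder: 0.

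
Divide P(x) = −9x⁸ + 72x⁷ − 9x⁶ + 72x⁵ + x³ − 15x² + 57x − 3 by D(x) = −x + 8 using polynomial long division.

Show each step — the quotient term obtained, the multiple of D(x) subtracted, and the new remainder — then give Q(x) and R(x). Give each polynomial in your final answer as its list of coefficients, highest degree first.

Q = [9, 0, 9, 0, 0, -1, 7, -1]; R = [5]

Step 1: lead(−9x⁸ + 72x⁷ − 9x⁶ + 72x⁵ + x³ − 15x² + 57x − 3) ÷ lead(D) = −9x⁸ ÷ −x = 9x⁷. Subtract (9x⁷)·D = −9x⁸ + 72x⁷. Remainder: −9x⁶ + 72x⁵ + x³ − 15x² + 57x − 3.
Step 2: lead(−9x⁶ + 72x⁵ + x³ − 15x² + 57x − 3) ÷ lead(D) = −9x⁶ ÷ −x = 9x⁵. Subtract (9x⁵)·D = −9x⁶ + 72x⁵. Remainder: x³ − 15x² + 57x − 3.
Step 3: lead(x³ − 15x² + 57x − 3) ÷ lead(D) = x³ ÷ −x = −x². Subtract (−x²)·D = x³ − 8x². Remainder: −7x² + 57x − 3.
Step 4: lead(−7x² + 57x − 3) ÷ lead(D) = −7x² ÷ −x = 7x. Subtract (7x)·D = −7x² + 56x. Remainder: x − 3.
Step 5: lead(x − 3) ÷ lead(D) = x ÷ −x = −1. Subtract (−1)·D = x − 8. Remainder: 5.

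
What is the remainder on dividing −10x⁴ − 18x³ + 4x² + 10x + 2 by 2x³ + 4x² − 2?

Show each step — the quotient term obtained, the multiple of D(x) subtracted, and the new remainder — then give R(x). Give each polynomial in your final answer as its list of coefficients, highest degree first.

Step 1: lead(−10x⁴ − 18x³ + 4x² + 10x + 2) ÷ lead(D) = −10x⁴ ÷ 2x³ = −5x. Subtract (−5x)·D = −10x⁴ − 20x³ + 10x. Remainder: 2x³ + 4x² + 2.
Step 2: lead(2x³ + 4x² + 2) ÷ lead(D) = 2x³ ÷ 2x³ = 1. Subtract (1)·D = 2x³ + 4x² − 2. Remainder: 4.

R = [4]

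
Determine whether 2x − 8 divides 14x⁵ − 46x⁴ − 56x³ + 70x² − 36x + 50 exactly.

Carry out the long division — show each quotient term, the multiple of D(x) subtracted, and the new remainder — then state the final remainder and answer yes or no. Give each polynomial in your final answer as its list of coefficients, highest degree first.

R = [2], so D(x) is not a factor of P(x). no

Step 1: lead(14x⁵ − 46x⁴ − 56x³ + 70x² − 36x + 50) ÷ lead(D) = 14x⁵ ÷ 2x = 7x⁴. Subtract (7x⁴)·D = 14x⁵ − 56x⁴. Remainder: 10x⁴ − 56x³ + 70x² − 36x + 50.
Step 2: lead(10x⁴ − 56x³ + 70x² − 36x + 50) ÷ lead(D) = 10x⁴ ÷ 2x = 5x³. Subtract (5x³)·D = 10x⁴ − 40x³. Remainder: −16x³ + 70x² − 36x + 50.
Step 3: lead(−16x³ + 70x² − 36x + 50) ÷ lead(D) = −16x³ ÷ 2x = −8x². Subtract (−8x²)·D = −16x³ + 64x². Remainder: 6x² − 36x + 50.
Step 4: lead(6x² − 36x + 50) ÷ lead(D) = 6x² ÷ 2x = 3x. Subtract (3x)·D = 6x² − 24x. Remainder: −12x + 50.
Step 5: lead(−12x + 50) ÷ lead(D) = −12x ÷ 2x = −6. Subtract (−6)·D = −12x + 48. Remainder: 2.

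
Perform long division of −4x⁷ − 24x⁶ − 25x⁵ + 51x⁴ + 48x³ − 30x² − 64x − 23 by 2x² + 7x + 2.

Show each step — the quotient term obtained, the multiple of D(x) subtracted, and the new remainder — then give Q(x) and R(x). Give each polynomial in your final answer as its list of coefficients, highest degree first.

Q = [-2, -5, 7, 6, -4, -7]; R = [-7, -9]

Step 1: lead(−4x⁷ − 24x⁶ − 25x⁵ + 51x⁴ + 48x³ − 30x² − 64x − 23) ÷ lead(D) = −4x⁷ ÷ 2x² = −2x⁵. Subtract (−2x⁵)·D = −4x⁷ − 14x⁶ − 4x⁵. Remainder: −10x⁶ − 21x⁵ + 51x⁴ + 48x³ − 30x² − 64x − 23.
Step 2: lead(−10x⁶ − 21x⁵ + 51x⁴ + 48x³ − 30x² − 64x − 23) ÷ lead(D) = −10x⁶ ÷ 2x² = −5x⁴. Subtract (−5x⁴)·D = −10x⁶ − 35x⁵ − 10x⁴. Remainder: 14x⁵ + 61x⁴ + 48x³ − 30x² − 64x − 23.
Step 3: lead(14x⁵ + 61x⁴ + 48x³ − 30x² − 64x − 23) ÷ lead(D) = 14x⁵ ÷ 2x² = 7x³. Subtract (7x³)·D = 14x⁵ + 49x⁴ + 14x³. Remainder: 12x⁴ + 34x³ − 30x² − 64x − 23.
Step 4: lead(12x⁴ + 34x³ − 30x² − 64x − 23) ÷ lead(D) = 12x⁴ ÷ 2x² = 6x². Subtract (6x²)·D = 12x⁴ + 42x³ + 12x². Remainder: −8x³ − 42x² − 64x − 23.
Step 5: lead(−8x³ − 42x² − 64x − 23) ÷ lead(D) = −8x³ ÷ 2x² = −4x. Subtract (−4x)·D = −8x³ − 28x² − 8x. Remainder: −14x² − 56x − 23.
Step 6: lead(−14x² − 56x − 23) ÷ lead(D) = −14x² ÷ 2x² = −7. Subtract (−7)·D = −14x² − 49x − 14. Remainder: −7x − 9.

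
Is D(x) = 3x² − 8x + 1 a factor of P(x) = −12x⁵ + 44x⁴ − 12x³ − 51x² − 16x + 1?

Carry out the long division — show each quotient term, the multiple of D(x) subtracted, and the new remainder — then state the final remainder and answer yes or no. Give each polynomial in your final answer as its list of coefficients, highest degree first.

Step 1: lead(−12x⁵ + 44x⁴ − 12x³ − 51x² − 16x + 1) ÷ lead(D) = −12x⁵ ÷ 3x² = −4x³. Subtract (−4x³)·D = −12x⁵ + 32x⁴ − 4x³. Remainder: 12x⁴ − 8x³ − 51x² − 16x + 1.
Step 2: lead(12x⁴ − 8x³ − 51x² − 16x + 1) ÷ lead(D) = 12x⁴ ÷ 3x² = 4x². Subtract (4x²)·D = 12x⁴ − 32x³ + 4x². Remainder: 24x³ − 55x² − 16x + 1.
Step 3: lead(24x³ − 55x² − 16x + 1) ÷ lead(D) = 24x³ ÷ 3x² = 8x. Subtract (8x)·D = 24x³ − 64x² + 8x. Remainder: 9x² − 24x + 1.
Step 4: lead(9x² − 24x + 1) ÷ lead(D) = 9x² ÷ 3x² = 3. Subtract (3)·D = 9x² − 24x + 3. Remainder: −2.

R = [-2], so D(x) is not a factor of P(x). no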